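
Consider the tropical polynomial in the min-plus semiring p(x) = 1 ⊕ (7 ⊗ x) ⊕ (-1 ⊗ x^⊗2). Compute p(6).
p(6) = 1

A tropical monomial a ⊗ x^⊗i evaluates to a + i · x. Evaluating each term at x = 6:
  Term 0 contributes 1 + 0 · 6 = 1
  Term 1 contributes 7 + 1 · 6 = 13
  Term 2 contributes -1 + 2 · 6 = 11
p(6) = ⊕ of these = min[1, 13, 11] = 1.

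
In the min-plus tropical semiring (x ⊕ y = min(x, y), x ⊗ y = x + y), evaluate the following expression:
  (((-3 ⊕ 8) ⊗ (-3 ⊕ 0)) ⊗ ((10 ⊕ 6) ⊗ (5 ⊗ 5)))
(((-3 ⊕ 8) ⊗ (-3 ⊕ 0)) ⊗ ((10 ⊕ 6) ⊗ (5 ⊗ 5))) = 10

Expand innermost to outermost. Recall ⊕ takes the minimum of its arguments and ⊗ takes their sum. Working out the expression (((-3 ⊕ 8) ⊗ (-3 ⊕ 0)) ⊗ ((10 ⊕ 6) ⊗ (5 ⊗ 5))) gives 10.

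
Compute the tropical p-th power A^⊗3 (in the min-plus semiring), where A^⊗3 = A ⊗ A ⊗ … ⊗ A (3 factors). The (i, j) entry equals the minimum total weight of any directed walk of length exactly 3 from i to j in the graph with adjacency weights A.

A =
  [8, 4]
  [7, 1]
A^⊗3 =
  [12, 6]
  [9, 3]

Each entry (A^⊗3)_ij equals the minimum over all length-3 walks i = v_0 → v_1 → … → v_3 = j of Σ_t A[v_t][v_{t+1}]. For example, for (i, j) = (0, 1) we minimise over 4 possible intermediate vertex sequences; the minimum is 6, attained along the walk 0 → 1 → 1 → 1.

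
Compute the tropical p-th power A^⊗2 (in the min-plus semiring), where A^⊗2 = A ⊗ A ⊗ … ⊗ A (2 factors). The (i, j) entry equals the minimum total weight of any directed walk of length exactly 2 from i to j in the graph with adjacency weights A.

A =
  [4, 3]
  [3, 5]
A^⊗2 =
  [6, 7]
  [7, 6]

Each entry (A^⊗2)_ij equals the minimum over all length-2 walks i = v_0 → v_1 → … → v_2 = j of Σ_t A[v_t][v_{t+1}]. For example, for (i, j) = (0, 1) we minimise over 2 possible intermediate vertex sequences; the minimum is 7, attained along the walk 0 → 0 → 1.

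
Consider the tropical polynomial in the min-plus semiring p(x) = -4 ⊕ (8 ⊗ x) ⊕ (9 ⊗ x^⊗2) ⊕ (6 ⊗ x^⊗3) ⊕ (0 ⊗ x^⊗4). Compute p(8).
p(8) = -4

A tropical monomial a ⊗ x^⊗i evaluates to a + i · x. Evaluating each term at x = 8:
  Term 0 contributes -4 + 0 · 8 = -4
  Term 1 contributes 8 + 1 · 8 = 16
  Term 2 contributes 9 + 2 · 8 = 25
  Term 3 contributes 6 + 3 · 8 = 30
  Term 4 contributes 0 + 4 · 8 = 32
p(8) = ⊕ of these = min[-4, 16, 25, 30, 32] = -4.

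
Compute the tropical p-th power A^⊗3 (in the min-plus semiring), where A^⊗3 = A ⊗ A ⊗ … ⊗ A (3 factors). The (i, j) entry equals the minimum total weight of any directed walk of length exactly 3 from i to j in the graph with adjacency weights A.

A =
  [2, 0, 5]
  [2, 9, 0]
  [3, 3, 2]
A^⊗3 =
  [3, 2, 2]
  [4, 3, 2]
  [5, 5, 3]

Each entry (A^⊗3)_ij equals the minimum over all length-3 walks i = v_0 → v_1 → … → v_3 = j of Σ_t A[v_t][v_{t+1}]. For example, for (i, j) = (0, 2) we minimise over 9 possible intermediate vertex sequences; the minimum is 2, attained along the walk 0 → 0 → 1 → 2.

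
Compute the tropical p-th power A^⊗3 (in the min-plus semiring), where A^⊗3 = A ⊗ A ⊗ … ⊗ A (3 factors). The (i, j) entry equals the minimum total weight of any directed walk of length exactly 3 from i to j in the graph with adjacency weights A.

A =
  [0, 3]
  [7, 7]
A^⊗3 =
  [0, 3]
  [7, 10]

Each entry (A^⊗3)_ij equals the minimum over all length-3 walks i = v_0 → v_1 → … → v_3 = j of Σ_t A[v_t][v_{t+1}]. For example, for (i, j) = (0, 1) we minimise over 4 possible intermediate vertex sequences; the minimum is 3, attained along the walk 0 → 0 → 0 → 1.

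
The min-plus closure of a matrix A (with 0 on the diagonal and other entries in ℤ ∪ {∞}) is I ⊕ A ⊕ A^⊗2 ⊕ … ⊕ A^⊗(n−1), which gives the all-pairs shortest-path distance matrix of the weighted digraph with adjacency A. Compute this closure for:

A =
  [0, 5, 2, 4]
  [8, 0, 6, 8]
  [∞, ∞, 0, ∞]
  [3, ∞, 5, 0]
Closure =
  [0, 5, 2, 4]
  [8, 0, 6, 8]
  [∞, ∞, 0, ∞]
  [3, 8, 5, 0]

This is the Floyd-Warshall all-pairs shortest-path computation. For each intermediate vertex k = 0, 1, …, 3, update dist[i][j] ← min(dist[i][j], dist[i][k] + dist[k][j]). The final matrix gives, for each (i, j), the minimum total weight of any directed path from i to j (possibly empty when i = j).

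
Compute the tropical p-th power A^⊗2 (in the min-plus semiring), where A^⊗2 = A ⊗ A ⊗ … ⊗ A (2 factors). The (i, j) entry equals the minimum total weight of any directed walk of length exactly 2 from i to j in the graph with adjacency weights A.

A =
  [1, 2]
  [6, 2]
A^⊗2 =
  [2, 3]
  [7, 4]

Each entry (A^⊗2)_ij equals the minimum over all length-2 walks i = v_0 → v_1 → … → v_2 = j of Σ_t A[v_t][v_{t+1}]. For example, for (i, j) = (0, 1) we minimise over 2 possible intermediate vertex sequences; the minimum is 3, attained along the walk 0 → 0 → 1.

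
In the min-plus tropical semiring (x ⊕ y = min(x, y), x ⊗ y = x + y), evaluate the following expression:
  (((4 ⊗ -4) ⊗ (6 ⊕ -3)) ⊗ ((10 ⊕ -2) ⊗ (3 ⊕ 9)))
(((4 ⊗ -4) ⊗ (6 ⊕ -3)) ⊗ ((10 ⊕ -2) ⊗ (3 ⊕ 9))) = -2

Expand innermost to outermost. Recall ⊕ takes the minimum of its arguments and ⊗ takes their sum. Working out the expression (((4 ⊗ -4) ⊗ (6 ⊕ -3)) ⊗ ((10 ⊕ -2) ⊗ (3 ⊕ 9))) gives -2.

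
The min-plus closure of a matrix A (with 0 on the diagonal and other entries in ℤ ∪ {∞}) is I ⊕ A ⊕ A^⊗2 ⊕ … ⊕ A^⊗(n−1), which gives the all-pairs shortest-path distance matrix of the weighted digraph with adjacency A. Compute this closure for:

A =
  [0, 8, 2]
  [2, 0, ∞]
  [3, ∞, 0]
Closure =
  [0, 8, 2]
  [2, 0, 4]
  [3, 11, 0]

This is the Floyd-Warshall all-pairs shortest-path computation. For each intermediate vertex k = 0, 1, …, 2, update dist[i][j] ← min(dist[i][j], dist[i][k] + dist[k][j]). The final matrix gives, for each (i, j), the minimum total weight of any directed path from i to j (possibly empty when i = j).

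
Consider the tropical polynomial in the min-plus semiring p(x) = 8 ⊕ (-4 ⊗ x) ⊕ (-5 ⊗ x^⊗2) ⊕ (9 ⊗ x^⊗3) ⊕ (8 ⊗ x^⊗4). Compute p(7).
p(7) = 3

A tropical monomial a ⊗ x^⊗i evaluates to a + i · x. Evaluating each term at x = 7:
  Term 0 contributes 8 + 0 · 7 = 8
  Term 1 contributes -4 + 1 · 7 = 3
  Term 2 contributes -5 + 2 · 7 = 9
  Term 3 contributes 9 + 3 · 7 = 30
  Term 4 contributes 8 + 4 · 7 = 36
p(7) = ⊕ of these = min[8, 3, 9, 30, 36] = 3.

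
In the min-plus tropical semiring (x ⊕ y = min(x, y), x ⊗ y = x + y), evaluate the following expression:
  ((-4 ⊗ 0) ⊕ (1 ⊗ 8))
((-4 ⊗ 0) ⊕ (1 ⊗ 8)) = -4

Expand innermost to outermost. Recall ⊕ takes the minimum of its arguments and ⊗ takes their sum. Working out the expression ((-4 ⊗ 0) ⊕ (1 ⊗ 8)) gives -4.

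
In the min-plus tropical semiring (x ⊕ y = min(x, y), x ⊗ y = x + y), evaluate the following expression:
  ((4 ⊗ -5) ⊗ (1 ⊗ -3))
((4 ⊗ -5) ⊗ (1 ⊗ -3)) = -3

Expand innermost to outermost. Recall ⊕ takes the minimum of its arguments and ⊗ takes their sum. Working out the expression ((4 ⊗ -5) ⊗ (1 ⊗ -3)) gives -3.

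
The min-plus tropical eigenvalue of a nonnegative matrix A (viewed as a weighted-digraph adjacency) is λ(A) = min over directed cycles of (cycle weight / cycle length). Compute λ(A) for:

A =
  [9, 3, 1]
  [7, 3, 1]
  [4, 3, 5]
λ(A) = 2

Enumerate directed cycles and compute their means (weight / length). Sample:
  cycle 0 → 0: weight = 9, length = 1, mean = 9/1 ≈ 9.000
  cycle 1 → 1: weight = 3, length = 1, mean = 3/1 ≈ 3.000
  cycle 2 → 2: weight = 5, length = 1, mean = 5/1 ≈ 5.000
  cycle 0 → 1 → 0: weight = 10, length = 2, mean = 10/2 ≈ 5.000
  cycle 0 → 2 → 0: weight = 5, length = 2, mean = 5/2 ≈ 2.500
  cycle 1 → 0 → 1: weight = 10, length = 2, mean = 10/2 ≈ 5.000
Minimum mean = 2.000, attained e.g. along the cycle 1 → 2 → 1 with weight 4 and length 2. So λ(A) = 4/2 = 2.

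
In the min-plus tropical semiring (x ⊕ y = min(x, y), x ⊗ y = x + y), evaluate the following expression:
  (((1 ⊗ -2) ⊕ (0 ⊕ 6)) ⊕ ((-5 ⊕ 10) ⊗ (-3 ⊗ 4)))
(((1 ⊗ -2) ⊕ (0 ⊕ 6)) ⊕ ((-5 ⊕ 10) ⊗ (-3 ⊗ 4))) = -4

Expand innermost to outermost. Recall ⊕ takes the minimum of its arguments and ⊗ takes their sum. Working out the expression (((1 ⊗ -2) ⊕ (0 ⊕ 6)) ⊕ ((-5 ⊕ 10) ⊗ (-3 ⊗ 4))) gives -4.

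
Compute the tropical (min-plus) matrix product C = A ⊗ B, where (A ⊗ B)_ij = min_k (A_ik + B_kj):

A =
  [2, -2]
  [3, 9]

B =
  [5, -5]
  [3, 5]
A ⊗ B =
  [1, -3]
  [8, -2]

Apply the min-plus product entry-by-entry:
  C[0][0] = min over k of (A[0][0] + B[0][0] = 2 + 5 = 7, A[0][1] + B[1][0] = -2 + 3 = 1) = 1 (attained at k = 1)
  C[0][1] = min over k of (A[0][0] + B[0][1] = 2 + -5 = -3, A[0][1] + B[1][1] = -2 + 5 = 3) = -3 (attained at k = 0)
  C[1][0] = min over k of (A[1][0] + B[0][0] = 3 + 5 = 8, A[1][1] + B[1][0] = 9 + 3 = 12) = 8 (attained at k = 0)
  C[1][1] = min over k of (A[1][0] + B[0][1] = 3 + -5 = -2, A[1][1] + B[1][1] = 9 + 5 = 14) = -2 (attained at k = 0)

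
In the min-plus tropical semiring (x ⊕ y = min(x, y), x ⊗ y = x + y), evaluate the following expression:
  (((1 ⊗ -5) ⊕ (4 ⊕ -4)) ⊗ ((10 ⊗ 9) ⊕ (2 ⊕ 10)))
(((1 ⊗ -5) ⊕ (4 ⊕ -4)) ⊗ ((10 ⊗ 9) ⊕ (2 ⊕ 10))) = -2

Expand innermost to outermost. Recall ⊕ takes the minimum of its arguments and ⊗ takes their sum. Working out the expression (((1 ⊗ -5) ⊕ (4 ⊕ -4)) ⊗ ((10 ⊗ 9) ⊕ (2 ⊕ 10))) gives -2.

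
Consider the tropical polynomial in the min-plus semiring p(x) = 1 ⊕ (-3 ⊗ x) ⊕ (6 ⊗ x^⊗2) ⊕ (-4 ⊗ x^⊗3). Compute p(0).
p(0) = -4

A tropical monomial a ⊗ x^⊗i evaluates to a + i · x. Evaluating each term at x = 0:
  Term 0 contributes 1 + 0 · 0 = 1
  Term 1 contributes -3 + 1 · 0 = -3
  Term 2 contributes 6 + 2 · 0 = 6
  Term 3 contributes -4 + 3 · 0 = -4
p(0) = ⊕ of these = min[1, -3, 6, -4] = -4.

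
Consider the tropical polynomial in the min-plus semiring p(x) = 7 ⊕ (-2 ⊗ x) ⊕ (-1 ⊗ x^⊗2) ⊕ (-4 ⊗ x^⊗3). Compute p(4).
p(4) = 2

A tropical monomial a ⊗ x^⊗i evaluates to a + i · x. Evaluating each term at x = 4:
  Term 0 contributes 7 + 0 · 4 = 7
  Term 1 contributes -2 + 1 · 4 = 2
  Term 2 contributes -1 + 2 · 4 = 7
  Term 3 contributes -4 + 3 · 4 = 8
p(4) = ⊕ of these = min[7, 2, 7, 8] = 2.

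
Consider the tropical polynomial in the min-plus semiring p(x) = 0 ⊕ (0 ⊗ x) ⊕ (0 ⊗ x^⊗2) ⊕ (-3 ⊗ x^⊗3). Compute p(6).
p(6) = 0

A tropical monomial a ⊗ x^⊗i evaluates to a + i · x. Evaluating each term at x = 6:
  Term 0 contributes 0 + 0 · 6 = 0
  Term 1 contributes 0 + 1 · 6 = 6
  Term 2 contributes 0 + 2 · 6 = 12
  Term 3 contributes -3 + 3 · 6 = 15
p(6) = ⊕ of these = min[0, 6, 12, 15] = 0.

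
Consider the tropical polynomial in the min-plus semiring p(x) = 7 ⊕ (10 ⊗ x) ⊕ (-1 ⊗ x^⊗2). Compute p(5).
p(5) = 7

A tropical monomial a ⊗ x^⊗i evaluates to a + i · x. Evaluating each term at x = 5:
  Term 0 contributes 7 + 0 · 5 = 7
  Term 1 contributes 10 + 1 · 5 = 15
  Term 2 contributes -1 + 2 · 5 = 9
p(5) = ⊕ of these = min[7, 15, 9] = 7.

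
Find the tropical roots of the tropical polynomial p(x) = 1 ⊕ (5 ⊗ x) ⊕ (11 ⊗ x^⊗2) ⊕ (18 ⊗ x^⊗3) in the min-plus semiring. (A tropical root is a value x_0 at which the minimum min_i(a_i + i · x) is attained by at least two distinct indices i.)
Roots: {-7, -6, -4}

Each tropical root is a break point of the lower envelope of the lines y = a_i + i · x (there are 4 lines, with slopes 0, 1, ..., 3). Only the lines that attain the minimum somewhere contribute to roots; other lines are dominated. Here the surviving (envelope) indices are i = 3, i = 2, i = 1, i = 0.
Intersections between consecutive envelope lines give the roots: for adjacent envelope indices i < j the intersection is x = (a_i − a_j) / (j − i). Reading off the sorted break points: {-7, -6, -4}.
Verification: at each break x_0, at least two indices attain the minimum of min_i(a_i + i · x_0).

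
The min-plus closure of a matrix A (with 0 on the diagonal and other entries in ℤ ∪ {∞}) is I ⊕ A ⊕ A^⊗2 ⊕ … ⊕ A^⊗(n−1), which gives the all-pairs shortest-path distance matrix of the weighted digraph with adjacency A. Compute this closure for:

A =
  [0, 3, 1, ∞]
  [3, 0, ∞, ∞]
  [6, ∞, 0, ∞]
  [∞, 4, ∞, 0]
Closure =
  [0, 3, 1, ∞]
  [3, 0, 4, ∞]
  [6, 9, 0, ∞]
  [7, 4, 8, 0]

This is the Floyd-Warshall all-pairs shortest-path computation. For each intermediate vertex k = 0, 1, …, 3, update dist[i][j] ← min(dist[i][j], dist[i][k] + dist[k][j]). The final matrix gives, for each (i, j), the minimum total weight of any directed path from i to j (possibly empty when i = j).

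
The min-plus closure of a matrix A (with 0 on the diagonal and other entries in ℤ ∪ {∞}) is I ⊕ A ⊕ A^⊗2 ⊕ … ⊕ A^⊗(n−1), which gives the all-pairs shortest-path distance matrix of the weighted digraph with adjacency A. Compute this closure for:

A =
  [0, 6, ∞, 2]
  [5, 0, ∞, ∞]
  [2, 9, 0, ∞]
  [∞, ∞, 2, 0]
Closure =
  [0, 6, 4, 2]
  [5, 0, 9, 7]
  [2, 8, 0, 4]
  [4, 10, 2, 0]

This is the Floyd-Warshall all-pairs shortest-path computation. For each intermediate vertex k = 0, 1, …, 3, update dist[i][j] ← min(dist[i][j], dist[i][k] + dist[k][j]). The final matrix gives, for each (i, j), the minimum total weight of any directed path from i to j (possibly empty when i = j).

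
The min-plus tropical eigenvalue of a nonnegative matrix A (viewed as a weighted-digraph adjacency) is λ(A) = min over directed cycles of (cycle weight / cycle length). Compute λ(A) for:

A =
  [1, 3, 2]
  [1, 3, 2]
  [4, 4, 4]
λ(A) = 1

Enumerate directed cycles and compute their means (weight / length). Sample:
  cycle 0 → 0: weight = 1, length = 1, mean = 1/1 ≈ 1.000
  cycle 1 → 1: weight = 3, length = 1, mean = 3/1 ≈ 3.000
  cycle 2 → 2: weight = 4, length = 1, mean = 4/1 ≈ 4.000
  cycle 0 → 1 → 0: weight = 4, length = 2, mean = 4/2 ≈ 2.000
  cycle 0 → 2 → 0: weight = 6, length = 2, mean = 6/2 ≈ 3.000
  cycle 1 → 0 → 1: weight = 4, length = 2, mean = 4/2 ≈ 2.000
Minimum mean = 1.000, attained e.g. along the cycle 0 → 0 with weight 1 and length 1. So λ(A) = 1/1 = 1.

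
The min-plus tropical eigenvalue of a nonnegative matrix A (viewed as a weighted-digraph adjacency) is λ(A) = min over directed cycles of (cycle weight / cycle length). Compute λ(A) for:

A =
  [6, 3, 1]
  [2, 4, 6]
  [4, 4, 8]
λ(A) = 7/3

Enumerate directed cycles and compute their means (weight / length). Sample:
  cycle 0 → 0: weight = 6, length = 1, mean = 6/1 ≈ 6.000
  cycle 1 → 1: weight = 4, length = 1, mean = 4/1 ≈ 4.000
  cycle 2 → 2: weight = 8, length = 1, mean = 8/1 ≈ 8.000
  cycle 0 → 1 → 0: weight = 5, length = 2, mean = 5/2 ≈ 2.500
  cycle 0 → 2 → 0: weight = 5, length = 2, mean = 5/2 ≈ 2.500
  cycle 1 → 0 → 1: weight = 5, length = 2, mean = 5/2 ≈ 2.500
Minimum mean = 2.333, attained e.g. along the cycle 0 → 2 → 1 → 0 with weight 7 and length 3. So λ(A) = 7/3 = 7/3.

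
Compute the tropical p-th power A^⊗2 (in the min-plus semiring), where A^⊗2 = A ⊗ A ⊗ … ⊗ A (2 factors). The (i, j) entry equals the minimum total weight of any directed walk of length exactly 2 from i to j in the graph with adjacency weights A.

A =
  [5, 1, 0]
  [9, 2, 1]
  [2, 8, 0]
A^⊗2 =
  [2, 3, 0]
  [3, 4, 1]
  [2, 3, 0]

Each entry (A^⊗2)_ij equals the minimum over all length-2 walks i = v_0 → v_1 → … → v_2 = j of Σ_t A[v_t][v_{t+1}]. For example, for (i, j) = (0, 2) we minimise over 3 possible intermediate vertex sequences; the minimum is 0, attained along the walk 0 → 2 → 2.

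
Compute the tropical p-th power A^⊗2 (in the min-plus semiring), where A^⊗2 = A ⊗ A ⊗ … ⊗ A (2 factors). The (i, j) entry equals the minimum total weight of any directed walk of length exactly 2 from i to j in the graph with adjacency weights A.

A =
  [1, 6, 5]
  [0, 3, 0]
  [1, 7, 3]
A^⊗2 =
  [2, 7, 6]
  [1, 6, 3]
  [2, 7, 6]

Each entry (A^⊗2)_ij equals the minimum over all length-2 walks i = v_0 → v_1 → … → v_2 = j of Σ_t A[v_t][v_{t+1}]. For example, for (i, j) = (0, 2) we minimise over 3 possible intermediate vertex sequences; the minimum is 6, attained along the walk 0 → 0 → 2.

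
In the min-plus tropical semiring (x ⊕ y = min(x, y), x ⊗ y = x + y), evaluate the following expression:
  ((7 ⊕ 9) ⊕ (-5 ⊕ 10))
((7 ⊕ 9) ⊕ (-5 ⊕ 10)) = -5

Expand innermost to outermost. Recall ⊕ takes the minimum of its arguments and ⊗ takes their sum. Working out the expression ((7 ⊕ 9) ⊕ (-5 ⊕ 10)) gives -5.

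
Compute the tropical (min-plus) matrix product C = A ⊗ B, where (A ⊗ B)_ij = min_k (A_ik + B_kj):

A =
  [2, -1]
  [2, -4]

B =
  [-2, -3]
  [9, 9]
A ⊗ B =
  [0, -1]
  [0, -1]

Apply the min-plus product entry-by-entry:
  C[0][0] = min over k of (A[0][0] + B[0][0] = 2 + -2 = 0, A[0][1] + B[1][0] = -1 + 9 = 8) = 0 (attained at k = 0)
  C[0][1] = min over k of (A[0][0] + B[0][1] = 2 + -3 = -1, A[0][1] + B[1][1] = -1 + 9 = 8) = -1 (attained at k = 0)
  C[1][0] = min over k of (A[1][0] + B[0][0] = 2 + -2 = 0, A[1][1] + B[1][0] = -4 + 9 = 5) = 0 (attained at k = 0)
  C[1][1] = min over k of (A[1][0] + B[0][1] = 2 + -3 = -1, A[1][1] + B[1][1] = -4 + 9 = 5) = -1 (attained at k = 0)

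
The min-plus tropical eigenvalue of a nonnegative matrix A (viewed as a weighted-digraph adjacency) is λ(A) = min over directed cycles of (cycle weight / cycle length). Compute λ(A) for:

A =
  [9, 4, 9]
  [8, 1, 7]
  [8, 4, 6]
λ(A) = 1

Enumerate directed cycles and compute their means (weight / length). Sample:
  cycle 0 → 0: weight = 9, length = 1, mean = 9/1 ≈ 9.000
  cycle 1 → 1: weight = 1, length = 1, mean = 1/1 ≈ 1.000
  cycle 2 → 2: weight = 6, length = 1, mean = 6/1 ≈ 6.000
  cycle 0 → 1 → 0: weight = 12, length = 2, mean = 12/2 ≈ 6.000
  cycle 0 → 2 → 0: weight = 17, length = 2, mean = 17/2 ≈ 8.500
  cycle 1 → 0 → 1: weight = 12, length = 2, mean = 12/2 ≈ 6.000
Minimum mean = 1.000, attained e.g. along the cycle 1 → 1 with weight 1 and length 1. So λ(A) = 1/1 = 1.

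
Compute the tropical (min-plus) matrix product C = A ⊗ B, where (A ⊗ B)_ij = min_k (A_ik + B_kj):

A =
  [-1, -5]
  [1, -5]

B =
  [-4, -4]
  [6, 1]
A ⊗ B =
  [-5, -5]
  [-3, -4]

Apply the min-plus product entry-by-entry:
  C[0][0] = min over k of (A[0][0] + B[0][0] = -1 + -4 = -5, A[0][1] + B[1][0] = -5 + 6 = 1) = -5 (attained at k = 0)
  C[0][1] = min over k of (A[0][0] + B[0][1] = -1 + -4 = -5, A[0][1] + B[1][1] = -5 + 1 = -4) = -5 (attained at k = 0)
  C[1][0] = min over k of (A[1][0] + B[0][0] = 1 + -4 = -3, A[1][1] + B[1][0] = -5 + 6 = 1) = -3 (attained at k = 0)
  C[1][1] = min over k of (A[1][0] + B[0][1] = 1 + -4 = -3, A[1][1] + B[1][1] = -5 + 1 = -4) = -4 (attained at k = 1)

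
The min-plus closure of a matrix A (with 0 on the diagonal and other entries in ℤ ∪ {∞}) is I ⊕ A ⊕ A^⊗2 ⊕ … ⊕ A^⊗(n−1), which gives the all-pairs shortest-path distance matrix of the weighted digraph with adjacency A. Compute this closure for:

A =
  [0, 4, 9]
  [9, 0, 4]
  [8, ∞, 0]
Closure =
  [0, 4, 8]
  [9, 0, 4]
  [8, 12, 0]

This is the Floyd-Warshall all-pairs shortest-path computation. For each intermediate vertex k = 0, 1, …, 2, update dist[i][j] ← min(dist[i][j], dist[i][k] + dist[k][j]). The final matrix gives, for each (i, j), the minimum total weight of any directed path from i to j (possibly empty when i = j).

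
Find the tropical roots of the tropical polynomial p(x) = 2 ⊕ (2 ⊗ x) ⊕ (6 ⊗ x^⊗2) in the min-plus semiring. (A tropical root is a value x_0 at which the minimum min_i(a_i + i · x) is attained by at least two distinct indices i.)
Roots: {-4, 0}

Each tropical root is a break point of the lower envelope of the lines y = a_i + i · x (there are 3 lines, with slopes 0, 1, ..., 2). Only the lines that attain the minimum somewhere contribute to roots; other lines are dominated. Here the surviving (envelope) indices are i = 2, i = 1, i = 0.
Intersections between consecutive envelope lines give the roots: for adjacent envelope indices i < j the intersection is x = (a_i − a_j) / (j − i). Reading off the sorted break points: {-4, 0}.
Verification: at each break x_0, at least two indices attain the minimum of min_i(a_i + i · x_0).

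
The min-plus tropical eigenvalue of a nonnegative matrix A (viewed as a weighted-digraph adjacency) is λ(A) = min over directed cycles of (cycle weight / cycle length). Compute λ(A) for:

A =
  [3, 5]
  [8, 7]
λ(A) = 3

Enumerate directed cycles and compute their means (weight / length). Sample:
  cycle 0 → 0: weight = 3, length = 1, mean = 3/1 ≈ 3.000
  cycle 1 → 1: weight = 7, length = 1, mean = 7/1 ≈ 7.000
  cycle 0 → 1 → 0: weight = 13, length = 2, mean = 13/2 ≈ 6.500
  cycle 1 → 0 → 1: weight = 13, length = 2, mean = 13/2 ≈ 6.500
Minimum mean = 3.000, attained e.g. along the cycle 0 → 0 with weight 3 and length 1. So λ(A) = 3/1 = 3.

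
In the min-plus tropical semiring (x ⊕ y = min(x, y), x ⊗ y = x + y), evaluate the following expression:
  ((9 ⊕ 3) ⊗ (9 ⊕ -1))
((9 ⊕ 3) ⊗ (9 ⊕ -1)) = 2

Expand innermost to outermost. Recall ⊕ takes the minimum of its arguments and ⊗ takes their sum. Working out the expression ((9 ⊕ 3) ⊗ (9 ⊕ -1)) gives 2.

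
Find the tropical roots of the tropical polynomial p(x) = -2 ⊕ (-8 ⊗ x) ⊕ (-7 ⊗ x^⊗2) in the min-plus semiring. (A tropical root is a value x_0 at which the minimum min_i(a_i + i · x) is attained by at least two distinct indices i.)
Roots: {-1, 6}

Each tropical root is a break point of the lower envelope of the lines y = a_i + i · x (there are 3 lines, with slopes 0, 1, ..., 2). Only the lines that attain the minimum somewhere contribute to roots; other lines are dominated. Here the surviving (envelope) indices are i = 2, i = 1, i = 0.
Intersections between consecutive envelope lines give the roots: for adjacent envelope indices i < j the intersection is x = (a_i − a_j) / (j − i). Reading off the sorted break points: {-1, 6}.
Verification: at each break x_0, at least two indices attain the minimum of min_i(a_i + i · x_0).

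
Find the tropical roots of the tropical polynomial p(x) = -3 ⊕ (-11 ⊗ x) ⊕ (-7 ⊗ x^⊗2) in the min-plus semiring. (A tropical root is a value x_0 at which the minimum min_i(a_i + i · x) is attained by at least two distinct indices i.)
Roots: {-4, 8}

Each tropical root is a break point of the lower envelope of the lines y = a_i + i · x (there are 3 lines, with slopes 0, 1, ..., 2). Only the lines that attain the minimum somewhere contribute to roots; other lines are dominated. Here the surviving (envelope) indices are i = 2, i = 1, i = 0.
Intersections between consecutive envelope lines give the roots: for adjacent envelope indices i < j the intersection is x = (a_i − a_j) / (j − i). Reading off the sorted break points: {-4, 8}.
Verification: at each break x_0, at least two indices attain the minimum of min_i(a_i + i · x_0).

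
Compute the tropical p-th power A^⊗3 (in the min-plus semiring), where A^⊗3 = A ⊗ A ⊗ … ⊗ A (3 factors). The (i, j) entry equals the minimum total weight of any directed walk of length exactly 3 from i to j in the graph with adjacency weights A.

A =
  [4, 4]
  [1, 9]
A^⊗3 =
  [9, 9]
  [6, 9]

Each entry (A^⊗3)_ij equals the minimum over all length-3 walks i = v_0 → v_1 → … → v_3 = j of Σ_t A[v_t][v_{t+1}]. For example, for (i, j) = (0, 1) we minimise over 4 possible intermediate vertex sequences; the minimum is 9, attained along the walk 0 → 1 → 0 → 1.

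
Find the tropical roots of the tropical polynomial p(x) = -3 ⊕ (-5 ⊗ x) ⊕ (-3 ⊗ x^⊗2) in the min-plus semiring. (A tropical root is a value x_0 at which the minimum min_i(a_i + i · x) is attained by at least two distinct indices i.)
Roots: {-2, 2}

Each tropical root is a break point of the lower envelope of the lines y = a_i + i · x (there are 3 lines, with slopes 0, 1, ..., 2). Only the lines that attain the minimum somewhere contribute to roots; other lines are dominated. Here the surviving (envelope) indices are i = 2, i = 1, i = 0.
Intersections between consecutive envelope lines give the roots: for adjacent envelope indices i < j the intersection is x = (a_i − a_j) / (j − i). Reading off the sorted break points: {-2, 2}.
Verification: at each break x_0, at least two indices attain the minimum of min_i(a_i + i · x_0).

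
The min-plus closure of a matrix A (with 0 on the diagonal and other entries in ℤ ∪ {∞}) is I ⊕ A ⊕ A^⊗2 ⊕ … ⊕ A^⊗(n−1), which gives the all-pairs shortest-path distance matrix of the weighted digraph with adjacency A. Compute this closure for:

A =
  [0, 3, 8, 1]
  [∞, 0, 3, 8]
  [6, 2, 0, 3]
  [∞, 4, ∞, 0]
Closure =
  [0, 3, 6, 1]
  [9, 0, 3, 6]
  [6, 2, 0, 3]
  [13, 4, 7, 0]

This is the Floyd-Warshall all-pairs shortest-path computation. For each intermediate vertex k = 0, 1, …, 3, update dist[i][j] ← min(dist[i][j], dist[i][k] + dist[k][j]). The final matrix gives, for each (i, j), the minimum total weight of any directed path from i to j (possibly empty when i = j).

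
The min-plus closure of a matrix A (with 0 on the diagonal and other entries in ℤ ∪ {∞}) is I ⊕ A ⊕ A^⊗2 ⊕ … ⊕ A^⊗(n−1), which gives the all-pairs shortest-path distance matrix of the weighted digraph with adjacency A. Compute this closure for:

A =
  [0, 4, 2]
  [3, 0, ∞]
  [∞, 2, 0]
Closure =
  [0, 4, 2]
  [3, 0, 5]
  [5, 2, 0]

This is the Floyd-Warshall all-pairs shortest-path computation. For each intermediate vertex k = 0, 1, …, 2, update dist[i][j] ← min(dist[i][j], dist[i][k] + dist[k][j]). The final matrix gives, for each (i, j), the minimum total weight of any directed path from i to j (possibly empty when i = j).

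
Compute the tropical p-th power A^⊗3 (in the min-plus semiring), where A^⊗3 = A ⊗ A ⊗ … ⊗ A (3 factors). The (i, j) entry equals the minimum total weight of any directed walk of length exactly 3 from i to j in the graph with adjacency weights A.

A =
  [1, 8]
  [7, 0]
A^⊗3 =
  [3, 8]
  [7, 0]

Each entry (A^⊗3)_ij equals the minimum over all length-3 walks i = v_0 → v_1 → … → v_3 = j of Σ_t A[v_t][v_{t+1}]. For example, for (i, j) = (0, 1) we minimise over 4 possible intermediate vertex sequences; the minimum is 8, attained along the walk 0 → 1 → 1 → 1.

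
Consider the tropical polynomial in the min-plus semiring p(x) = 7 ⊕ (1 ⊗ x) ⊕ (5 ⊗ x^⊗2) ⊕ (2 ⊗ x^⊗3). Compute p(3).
p(3) = 4

A tropical monomial a ⊗ x^⊗i evaluates to a + i · x. Evaluating each term at x = 3:
  Term 0 contributes 7 + 0 · 3 = 7
  Term 1 contributes 1 + 1 · 3 = 4
  Term 2 contributes 5 + 2 · 3 = 11
  Term 3 contributes 2 + 3 · 3 = 11
p(3) = ⊕ of these = min[7, 4, 11, 11] = 4.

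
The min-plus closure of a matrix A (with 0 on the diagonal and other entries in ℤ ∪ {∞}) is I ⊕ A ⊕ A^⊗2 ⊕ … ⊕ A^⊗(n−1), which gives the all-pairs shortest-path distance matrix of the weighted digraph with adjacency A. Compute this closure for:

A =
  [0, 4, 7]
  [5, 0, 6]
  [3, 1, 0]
Closure =
  [0, 4, 7]
  [5, 0, 6]
  [3, 1, 0]

This is the Floyd-Warshall all-pairs shortest-path computation. For each intermediate vertex k = 0, 1, …, 2, update dist[i][j] ← min(dist[i][j], dist[i][k] + dist[k][j]). The final matrix gives, for each (i, j), the minimum total weight of any directed path from i to j (possibly empty when i = j).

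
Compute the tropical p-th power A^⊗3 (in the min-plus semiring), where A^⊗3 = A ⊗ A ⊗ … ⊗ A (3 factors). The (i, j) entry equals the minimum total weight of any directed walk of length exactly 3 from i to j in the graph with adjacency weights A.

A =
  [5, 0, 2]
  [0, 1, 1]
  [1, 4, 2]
A^⊗3 =
  [1, 0, 2]
  [0, 1, 1]
  [1, 2, 2]

Each entry (A^⊗3)_ij equals the minimum over all length-3 walks i = v_0 → v_1 → … → v_3 = j of Σ_t A[v_t][v_{t+1}]. For example, for (i, j) = (0, 2) we minimise over 9 possible intermediate vertex sequences; the minimum is 2, attained along the walk 0 → 1 → 0 → 2.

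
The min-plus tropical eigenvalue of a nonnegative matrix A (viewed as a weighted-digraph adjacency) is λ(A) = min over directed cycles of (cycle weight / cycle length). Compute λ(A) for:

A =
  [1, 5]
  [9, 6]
λ(A) = 1

Enumerate directed cycles and compute their means (weight / length). Sample:
  cycle 0 → 0: weight = 1, length = 1, mean = 1/1 ≈ 1.000
  cycle 1 → 1: weight = 6, length = 1, mean = 6/1 ≈ 6.000
  cycle 0 → 1 → 0: weight = 14, length = 2, mean = 14/2 ≈ 7.000
  cycle 1 → 0 → 1: weight = 14, length = 2, mean = 14/2 ≈ 7.000
Minimum mean = 1.000, attained e.g. along the cycle 0 → 0 with weight 1 and length 1. So λ(A) = 1/1 = 1.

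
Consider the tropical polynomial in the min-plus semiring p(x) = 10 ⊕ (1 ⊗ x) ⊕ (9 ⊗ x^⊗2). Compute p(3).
p(3) = 4

A tropical monomial a ⊗ x^⊗i evaluates to a + i · x. Evaluating each term at x = 3:
  Term 0 contributes 10 + 0 · 3 = 10
  Term 1 contributes 1 + 1 · 3 = 4
  Term 2 contributes 9 + 2 · 3 = 15
p(3) = ⊕ of these = min[10, 4, 15] = 4.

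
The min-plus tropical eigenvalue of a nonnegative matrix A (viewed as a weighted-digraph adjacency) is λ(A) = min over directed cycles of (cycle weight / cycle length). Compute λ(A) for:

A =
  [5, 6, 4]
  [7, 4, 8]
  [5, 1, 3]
λ(A) = 3

Enumerate directed cycles and compute their means (weight / length). Sample:
  cycle 0 → 0: weight = 5, length = 1, mean = 5/1 ≈ 5.000
  cycle 1 → 1: weight = 4, length = 1, mean = 4/1 ≈ 4.000
  cycle 2 → 2: weight = 3, length = 1, mean = 3/1 ≈ 3.000
  cycle 0 → 1 → 0: weight = 13, length = 2, mean = 13/2 ≈ 6.500
  cycle 0 → 2 → 0: weight = 9, length = 2, mean = 9/2 ≈ 4.500
  cycle 1 → 0 → 1: weight = 13, length = 2, mean = 13/2 ≈ 6.500
Minimum mean = 3.000, attained e.g. along the cycle 2 → 2 with weight 3 and length 1. So λ(A) = 3/1 = 3.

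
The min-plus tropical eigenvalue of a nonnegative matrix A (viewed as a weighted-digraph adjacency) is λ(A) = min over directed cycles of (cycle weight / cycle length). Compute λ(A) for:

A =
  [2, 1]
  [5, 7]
λ(A) = 2

Enumerate directed cycles and compute their means (weight / length). Sample:
  cycle 0 → 0: weight = 2, length = 1, mean = 2/1 ≈ 2.000
  cycle 1 → 1: weight = 7, length = 1, mean = 7/1 ≈ 7.000
  cycle 0 → 1 → 0: weight = 6, length = 2, mean = 6/2 ≈ 3.000
  cycle 1 → 0 → 1: weight = 6, length = 2, mean = 6/2 ≈ 3.000
Minimum mean = 2.000, attained e.g. along the cycle 0 → 0 with weight 2 and length 1. So λ(A) = 2/1 = 2.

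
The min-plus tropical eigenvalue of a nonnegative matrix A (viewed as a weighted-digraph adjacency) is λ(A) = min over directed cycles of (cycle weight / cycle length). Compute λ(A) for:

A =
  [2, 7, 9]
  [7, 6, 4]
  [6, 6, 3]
λ(A) = 2

Enumerate directed cycles and compute their means (weight / length). Sample:
  cycle 0 → 0: weight = 2, length = 1, mean = 2/1 ≈ 2.000
  cycle 1 → 1: weight = 6, length = 1, mean = 6/1 ≈ 6.000
  cycle 2 → 2: weight = 3, length = 1, mean = 3/1 ≈ 3.000
  cycle 0 → 1 → 0: weight = 14, length = 2, mean = 14/2 ≈ 7.000
  cycle 0 → 2 → 0: weight = 15, length = 2, mean = 15/2 ≈ 7.500
  cycle 1 → 0 → 1: weight = 14, length = 2, mean = 14/2 ≈ 7.000
Minimum mean = 2.000, attained e.g. along the cycle 0 → 0 with weight 2 and length 1. So λ(A) = 2/1 = 2.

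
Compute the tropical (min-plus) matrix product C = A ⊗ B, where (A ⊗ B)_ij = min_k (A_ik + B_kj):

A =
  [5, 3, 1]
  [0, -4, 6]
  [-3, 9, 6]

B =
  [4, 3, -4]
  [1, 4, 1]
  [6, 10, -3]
A ⊗ B =
  [4, 7, -2]
  [-3, 0, -4]
  [1, 0, -7]

Apply the min-plus product entry-by-entry:
  C[0][0] = min over k of (A[0][0] + B[0][0] = 5 + 4 = 9, A[0][1] + B[1][0] = 3 + 1 = 4, A[0][2] + B[2][0] = 1 + 6 = 7) = 4 (attained at k = 1)
  C[0][1] = min over k of (A[0][0] + B[0][1] = 5 + 3 = 8, A[0][1] + B[1][1] = 3 + 4 = 7, A[0][2] + B[2][1] = 1 + 10 = 11) = 7 (attained at k = 1)
  C[0][2] = min over k of (A[0][0] + B[0][2] = 5 + -4 = 1, A[0][1] + B[1][2] = 3 + 1 = 4, A[0][2] + B[2][2] = 1 + -3 = -2) = -2 (attained at k = 2)
  C[1][0] = min over k of (A[1][0] + B[0][0] = 0 + 4 = 4, A[1][1] + B[1][0] = -4 + 1 = -3, A[1][2] + B[2][0] = 6 + 6 = 12) = -3 (attained at k = 1)
  C[1][1] = min over k of (A[1][0] + B[0][1] = 0 + 3 = 3, A[1][1] + B[1][1] = -4 + 4 = 0, A[1][2] + B[2][1] = 6 + 10 = 16) = 0 (attained at k = 1)
  C[1][2] = min over k of (A[1][0] + B[0][2] = 0 + -4 = -4, A[1][1] + B[1][2] = -4 + 1 = -3, A[1][2] + B[2][2] = 6 + -3 = 3) = -4 (attained at k = 0)
  C[2][0] = min over k of (A[2][0] + B[0][0] = -3 + 4 = 1, A[2][1] + B[1][0] = 9 + 1 = 10, A[2][2] + B[2][0] = 6 + 6 = 12) = 1 (attained at k = 0)
  C[2][1] = min over k of (A[2][0] + B[0][1] = -3 + 3 = 0, A[2][1] + B[1][1] = 9 + 4 = 13, A[2][2] + B[2][1] = 6 + 10 = 16) = 0 (attained at k = 0)
  C[2][2] = min over k of (A[2][0] + B[0][2] = -3 + -4 = -7, A[2][1] + B[1][2] = 9 + 1 = 10, A[2][2] + B[2][2] = 6 + -3 = 3) = -7 (attained at k = 0)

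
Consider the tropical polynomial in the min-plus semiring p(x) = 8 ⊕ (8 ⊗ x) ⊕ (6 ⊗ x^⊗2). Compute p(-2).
p(-2) = 2

A tropical monomial a ⊗ x^⊗i evaluates to a + i · x. Evaluating each term at x = -2:
  Term 0 contributes 8 + 0 · -2 = 8
  Term 1 contributes 8 + 1 · -2 = 6
  Term 2 contributes 6 + 2 · -2 = 2
p(-2) = ⊕ of these = min[8, 6, 2] = 2.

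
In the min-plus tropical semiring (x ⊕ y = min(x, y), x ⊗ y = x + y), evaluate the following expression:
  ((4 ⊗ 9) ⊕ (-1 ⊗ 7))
((4 ⊗ 9) ⊕ (-1 ⊗ 7)) = 6

Expand innermost to outermost. Recall ⊕ takes the minimum of its arguments and ⊗ takes their sum. Working out the expression ((4 ⊗ 9) ⊕ (-1 ⊗ 7)) gives 6.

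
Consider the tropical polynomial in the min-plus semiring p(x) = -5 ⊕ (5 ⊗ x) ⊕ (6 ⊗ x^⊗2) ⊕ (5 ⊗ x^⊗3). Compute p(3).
p(3) = -5

A tropical monomial a ⊗ x^⊗i evaluates to a + i · x. Evaluating each term at x = 3:
  Term 0 contributes -5 + 0 · 3 = -5
  Term 1 contributes 5 + 1 · 3 = 8
  Term 2 contributes 6 + 2 · 3 = 12
  Term 3 contributes 5 + 3 · 3 = 14
p(3) = ⊕ of these = min[-5, 8, 12, 14] = -5.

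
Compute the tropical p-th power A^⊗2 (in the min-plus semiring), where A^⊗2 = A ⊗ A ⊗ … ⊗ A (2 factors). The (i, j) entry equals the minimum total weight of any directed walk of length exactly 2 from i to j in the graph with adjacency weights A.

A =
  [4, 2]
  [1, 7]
A^⊗2 =
  [3, 6]
  [5, 3]

Each entry (A^⊗2)_ij equals the minimum over all length-2 walks i = v_0 → v_1 → … → v_2 = j of Σ_t A[v_t][v_{t+1}]. For example, for (i, j) = (0, 1) we minimise over 2 possible intermediate vertex sequences; the minimum is 6, attained along the walk 0 → 0 → 1.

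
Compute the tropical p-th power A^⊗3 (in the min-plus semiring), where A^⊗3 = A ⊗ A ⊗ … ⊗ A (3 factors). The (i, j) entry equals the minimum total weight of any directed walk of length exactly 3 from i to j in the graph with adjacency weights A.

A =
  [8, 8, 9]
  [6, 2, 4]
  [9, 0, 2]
A^⊗3 =
  [15, 11, 13]
  [10, 6, 8]
  [8, 4, 6]

Each entry (A^⊗3)_ij equals the minimum over all length-3 walks i = v_0 → v_1 → … → v_3 = j of Σ_t A[v_t][v_{t+1}]. For example, for (i, j) = (0, 2) we minimise over 9 possible intermediate vertex sequences; the minimum is 13, attained along the walk 0 → 2 → 1 → 2.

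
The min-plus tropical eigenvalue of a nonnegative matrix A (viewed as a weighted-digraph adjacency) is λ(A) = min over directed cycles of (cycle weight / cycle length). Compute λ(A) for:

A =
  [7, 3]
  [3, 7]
λ(A) = 3

Enumerate directed cycles and compute their means (weight / length). Sample:
  cycle 0 → 0: weight = 7, length = 1, mean = 7/1 ≈ 7.000
  cycle 1 → 1: weight = 7, length = 1, mean = 7/1 ≈ 7.000
  cycle 0 → 1 → 0: weight = 6, length = 2, mean = 6/2 ≈ 3.000
  cycle 1 → 0 → 1: weight = 6, length = 2, mean = 6/2 ≈ 3.000
Minimum mean = 3.000, attained e.g. along the cycle 0 → 1 → 0 with weight 6 and length 2. So λ(A) = 6/2 = 3.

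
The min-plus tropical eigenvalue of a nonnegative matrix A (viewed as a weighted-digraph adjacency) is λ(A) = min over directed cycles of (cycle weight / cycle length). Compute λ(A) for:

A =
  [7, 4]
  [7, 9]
λ(A) = 11/2

Enumerate directed cycles and compute their means (weight / length). Sample:
  cycle 0 → 0: weight = 7, length = 1, mean = 7/1 ≈ 7.000
  cycle 1 → 1: weight = 9, length = 1, mean = 9/1 ≈ 9.000
  cycle 0 → 1 → 0: weight = 11, length = 2, mean = 11/2 ≈ 5.500
  cycle 1 → 0 → 1: weight = 11, length = 2, mean = 11/2 ≈ 5.500
Minimum mean = 5.500, attained e.g. along the cycle 0 → 1 → 0 with weight 11 and length 2. So λ(A) = 11/2 = 11/2.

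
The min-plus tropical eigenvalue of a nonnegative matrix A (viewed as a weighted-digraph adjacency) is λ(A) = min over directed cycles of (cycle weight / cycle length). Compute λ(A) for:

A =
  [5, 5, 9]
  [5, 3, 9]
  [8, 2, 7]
λ(A) = 3

Enumerate directed cycles and compute their means (weight / length). Sample:
  cycle 0 → 0: weight = 5, length = 1, mean = 5/1 ≈ 5.000
  cycle 1 → 1: weight = 3, length = 1, mean = 3/1 ≈ 3.000
  cycle 2 → 2: weight = 7, length = 1, mean = 7/1 ≈ 7.000
  cycle 0 → 1 → 0: weight = 10, length = 2, mean = 10/2 ≈ 5.000
  cycle 0 → 2 → 0: weight = 17, length = 2, mean = 17/2 ≈ 8.500
  cycle 1 → 0 → 1: weight = 10, length = 2, mean = 10/2 ≈ 5.000
Minimum mean = 3.000, attained e.g. along the cycle 1 → 1 with weight 3 and length 1. So λ(A) = 3/1 = 3.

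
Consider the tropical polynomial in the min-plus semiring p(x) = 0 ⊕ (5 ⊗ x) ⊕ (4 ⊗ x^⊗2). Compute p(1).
p(1) = 0

A tropical monomial a ⊗ x^⊗i evaluates to a + i · x. Evaluating each term at x = 1:
  Term 0 contributes 0 + 0 · 1 = 0
  Term 1 contributes 5 + 1 · 1 = 6
  Term 2 contributes 4 + 2 · 1 = 6
p(1) = ⊕ of these = min[0, 6, 6] = 0.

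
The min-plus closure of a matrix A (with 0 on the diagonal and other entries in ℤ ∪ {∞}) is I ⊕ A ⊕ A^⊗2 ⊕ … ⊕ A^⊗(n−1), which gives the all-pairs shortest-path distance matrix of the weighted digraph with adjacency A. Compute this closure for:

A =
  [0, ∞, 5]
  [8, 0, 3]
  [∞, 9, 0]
Closure =
  [0, 14, 5]
  [8, 0, 3]
  [17, 9, 0]

This is the Floyd-Warshall all-pairs shortest-path computation. For each intermediate vertex k = 0, 1, …, 2, update dist[i][j] ← min(dist[i][j], dist[i][k] + dist[k][j]). The final matrix gives, for each (i, j), the minimum total weight of any directed path from i to j (possibly empty when i = j).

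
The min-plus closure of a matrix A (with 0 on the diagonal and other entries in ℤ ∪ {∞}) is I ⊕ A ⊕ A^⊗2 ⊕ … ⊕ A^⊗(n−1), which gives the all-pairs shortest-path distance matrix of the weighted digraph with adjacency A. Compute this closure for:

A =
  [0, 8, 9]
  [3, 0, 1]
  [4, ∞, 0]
Closure =
  [0, 8, 9]
  [3, 0, 1]
  [4, 12, 0]

This is the Floyd-Warshall all-pairs shortest-path computation. For each intermediate vertex k = 0, 1, …, 2, update dist[i][j] ← min(dist[i][j], dist[i][k] + dist[k][j]). The final matrix gives, for each (i, j), the minimum total weight of any directed path from i to j (possibly empty when i = j).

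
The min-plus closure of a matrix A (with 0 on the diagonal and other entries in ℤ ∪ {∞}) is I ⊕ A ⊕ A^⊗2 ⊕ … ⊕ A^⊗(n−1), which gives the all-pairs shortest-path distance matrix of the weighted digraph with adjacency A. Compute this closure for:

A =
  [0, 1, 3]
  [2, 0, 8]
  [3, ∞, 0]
Closure =
  [0, 1, 3]
  [2, 0, 5]
  [3, 4, 0]

This is the Floyd-Warshall all-pairs shortest-path computation. For each intermediate vertex k = 0, 1, …, 2, update dist[i][j] ← min(dist[i][j], dist[i][k] + dist[k][j]). The final matrix gives, for each (i, j), the minimum total weight of any directed path from i to j (possibly empty when i = j).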